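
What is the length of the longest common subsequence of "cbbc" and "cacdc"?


LCS of "cbbc" and "cacdc"
DP table:
           c    a    c    d    c
      0    0    0    0    0    0
  c   0    1    1    1    1    1
  b   0    1    1    1    1    1
  b   0    1    1    1    1    1
  c   0    1    1    2    2    2
LCS length = dp[4][5] = 2

2


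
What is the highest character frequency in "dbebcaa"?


Input: dbebcaa
Character counts:
  'a': 2
  'b': 2
  'c': 1
  'd': 1
  'e': 1
Maximum frequency: 2

2


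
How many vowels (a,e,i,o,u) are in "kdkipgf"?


Input: kdkipgf
Checking each character:
  'k' at position 0: consonant
  'd' at position 1: consonant
  'k' at position 2: consonant
  'i' at position 3: vowel (running total: 1)
  'p' at position 4: consonant
  'g' at position 5: consonant
  'f' at position 6: consonant
Total vowels: 1

1


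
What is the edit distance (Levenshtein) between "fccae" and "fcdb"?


Computing edit distance: "fccae" -> "fcdb"
DP table:
           f    c    d    b
      0    1    2    3    4
  f   1    0    1    2    3
  c   2    1    0    1    2
  c   3    2    1    1    2
  a   4    3    2    2    2
  e   5    4    3    3    3
Edit distance = dp[5][4] = 3

3


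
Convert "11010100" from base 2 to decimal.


Input: "11010100" in base 2
Positional expansion:
  Digit '1' (value 1) x 2^7 = 128
  Digit '1' (value 1) x 2^6 = 64
  Digit '0' (value 0) x 2^5 = 0
  Digit '1' (value 1) x 2^4 = 16
  Digit '0' (value 0) x 2^3 = 0
  Digit '1' (value 1) x 2^2 = 4
  Digit '0' (value 0) x 2^1 = 0
  Digit '0' (value 0) x 2^0 = 0
Sum = 212

212


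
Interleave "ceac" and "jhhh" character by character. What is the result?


Interleaving "ceac" and "jhhh":
  Position 0: 'c' from first, 'j' from second => "cj"
  Position 1: 'e' from first, 'h' from second => "eh"
  Position 2: 'a' from first, 'h' from second => "ah"
  Position 3: 'c' from first, 'h' from second => "ch"
Result: cjehahch

cjehahch


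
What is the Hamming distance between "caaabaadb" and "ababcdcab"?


Comparing "caaabaadb" and "ababcdcab" position by position:
  Position 0: 'c' vs 'a' => differ
  Position 1: 'a' vs 'b' => differ
  Position 2: 'a' vs 'a' => same
  Position 3: 'a' vs 'b' => differ
  Position 4: 'b' vs 'c' => differ
  Position 5: 'a' vs 'd' => differ
  Position 6: 'a' vs 'c' => differ
  Position 7: 'd' vs 'a' => differ
  Position 8: 'b' vs 'b' => same
Total differences (Hamming distance): 7

7


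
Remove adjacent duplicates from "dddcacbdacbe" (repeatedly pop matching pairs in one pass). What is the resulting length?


Input: dddcacbdacbe
Stack-based adjacent duplicate removal:
  Read 'd': push. Stack: d
  Read 'd': matches stack top 'd' => pop. Stack: (empty)
  Read 'd': push. Stack: d
  Read 'c': push. Stack: dc
  Read 'a': push. Stack: dca
  Read 'c': push. Stack: dcac
  Read 'b': push. Stack: dcacb
  Read 'd': push. Stack: dcacbd
  Read 'a': push. Stack: dcacbda
  Read 'c': push. Stack: dcacbdac
  Read 'b': push. Stack: dcacbdacb
  Read 'e': push. Stack: dcacbdacbe
Final stack: "dcacbdacbe" (length 10)

10


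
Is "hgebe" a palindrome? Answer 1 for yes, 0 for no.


Input: hgebe
Reversed: ebegh
  Compare pos 0 ('h') with pos 4 ('e'): MISMATCH
  Compare pos 1 ('g') with pos 3 ('b'): MISMATCH
Result: not a palindrome

0


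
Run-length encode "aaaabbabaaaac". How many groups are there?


Input: aaaabbabaaaac
Scanning for consecutive runs:
  Group 1: 'a' x 4 (positions 0-3)
  Group 2: 'b' x 2 (positions 4-5)
  Group 3: 'a' x 1 (positions 6-6)
  Group 4: 'b' x 1 (positions 7-7)
  Group 5: 'a' x 4 (positions 8-11)
  Group 6: 'c' x 1 (positions 12-12)
Total groups: 6

6


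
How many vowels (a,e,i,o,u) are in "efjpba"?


Input: efjpba
Checking each character:
  'e' at position 0: vowel (running total: 1)
  'f' at position 1: consonant
  'j' at position 2: consonant
  'p' at position 3: consonant
  'b' at position 4: consonant
  'a' at position 5: vowel (running total: 2)
Total vowels: 2

2


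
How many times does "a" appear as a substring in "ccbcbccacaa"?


Searching for "a" in "ccbcbccacaa"
Scanning each position:
  Position 0: "c" => no
  Position 1: "c" => no
  Position 2: "b" => no
  Position 3: "c" => no
  Position 4: "b" => no
  Position 5: "c" => no
  Position 6: "c" => no
  Position 7: "a" => MATCH
  Position 8: "c" => no
  Position 9: "a" => MATCH
  Position 10: "a" => MATCH
Total occurrences: 3

3


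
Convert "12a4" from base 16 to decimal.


Input: "12a4" in base 16
Positional expansion:
  Digit '1' (value 1) x 16^3 = 4096
  Digit '2' (value 2) x 16^2 = 512
  Digit 'a' (value 10) x 16^1 = 160
  Digit '4' (value 4) x 16^0 = 4
Sum = 4772

4772


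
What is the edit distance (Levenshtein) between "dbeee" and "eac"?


Computing edit distance: "dbeee" -> "eac"
DP table:
           e    a    c
      0    1    2    3
  d   1    1    2    3
  b   2    2    2    3
  e   3    2    3    3
  e   4    3    3    4
  e   5    4    4    4
Edit distance = dp[5][3] = 4

4


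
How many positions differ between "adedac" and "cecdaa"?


Comparing "adedac" and "cecdaa" position by position:
  Position 0: 'a' vs 'c' => DIFFER
  Position 1: 'd' vs 'e' => DIFFER
  Position 2: 'e' vs 'c' => DIFFER
  Position 3: 'd' vs 'd' => same
  Position 4: 'a' vs 'a' => same
  Position 5: 'c' vs 'a' => DIFFER
Positions that differ: 4

4


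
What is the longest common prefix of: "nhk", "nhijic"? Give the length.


Words: nhk, nhijic
  Position 0: all 'n' => match
  Position 1: all 'h' => match
  Position 2: ('k', 'i') => mismatch, stop
LCP = "nh" (length 2)

2


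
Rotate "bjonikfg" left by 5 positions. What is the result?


Input: "bjonikfg", rotate left by 5
First 5 characters: "bjoni"
Remaining characters: "kfg"
Concatenate remaining + first: "kfg" + "bjoni" = "kfgbjoni"

kfgbjoni


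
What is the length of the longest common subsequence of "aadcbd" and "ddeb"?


LCS of "aadcbd" and "ddeb"
DP table:
           d    d    e    b
      0    0    0    0    0
  a   0    0    0    0    0
  a   0    0    0    0    0
  d   0    1    1    1    1
  c   0    1    1    1    1
  b   0    1    1    1    2
  d   0    1    2    2    2
LCS length = dp[6][4] = 2

2


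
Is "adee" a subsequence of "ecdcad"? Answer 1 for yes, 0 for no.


Check if "adee" is a subsequence of "ecdcad"
Greedy scan:
  Position 0 ('e'): no match needed
  Position 1 ('c'): no match needed
  Position 2 ('d'): no match needed
  Position 3 ('c'): no match needed
  Position 4 ('a'): matches sub[0] = 'a'
  Position 5 ('d'): matches sub[1] = 'd'
Only matched 2/4 characters => not a subsequence

0


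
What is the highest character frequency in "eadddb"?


Input: eadddb
Character counts:
  'a': 1
  'b': 1
  'd': 3
  'e': 1
Maximum frequency: 3

3


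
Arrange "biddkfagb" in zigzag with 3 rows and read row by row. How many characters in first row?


Zigzag "biddkfagb" into 3 rows:
Placing characters:
  'b' => row 0
  'i' => row 1
  'd' => row 2
  'd' => row 1
  'k' => row 0
  'f' => row 1
  'a' => row 2
  'g' => row 1
  'b' => row 0
Rows:
  Row 0: "bkb"
  Row 1: "idfg"
  Row 2: "da"
First row length: 3

3


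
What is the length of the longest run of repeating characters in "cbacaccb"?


Input: "cbacaccb"
Scanning for longest run:
  Position 1 ('b'): new char, reset run to 1
  Position 2 ('a'): new char, reset run to 1
  Position 3 ('c'): new char, reset run to 1
  Position 4 ('a'): new char, reset run to 1
  Position 5 ('c'): new char, reset run to 1
  Position 6 ('c'): continues run of 'c', length=2
  Position 7 ('b'): new char, reset run to 1
Longest run: 'c' with length 2

2


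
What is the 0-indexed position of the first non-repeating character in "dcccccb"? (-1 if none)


Input: dcccccb
Character frequencies:
  'b': 1
  'c': 5
  'd': 1
Scanning left to right for freq == 1:
  Position 0 ('d'): unique! => answer = 0

0


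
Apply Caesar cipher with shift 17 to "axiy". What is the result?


Caesar cipher: shift "axiy" by 17
  'a' (pos 0) + 17 = pos 17 = 'r'
  'x' (pos 23) + 17 = pos 14 = 'o'
  'i' (pos 8) + 17 = pos 25 = 'z'
  'y' (pos 24) + 17 = pos 15 = 'p'
Result: rozp

rozp


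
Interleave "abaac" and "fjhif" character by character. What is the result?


Interleaving "abaac" and "fjhif":
  Position 0: 'a' from first, 'f' from second => "af"
  Position 1: 'b' from first, 'j' from second => "bj"
  Position 2: 'a' from first, 'h' from second => "ah"
  Position 3: 'a' from first, 'i' from second => "ai"
  Position 4: 'c' from first, 'f' from second => "cf"
Result: afbjahaicf

afbjahaicf


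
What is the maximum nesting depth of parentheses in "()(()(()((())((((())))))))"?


Input: "()(()(()((())((((())))))))"
Tracking depth:
  Position 0 '(': depth becomes 1
  Position 1 ')': depth becomes 0
  Position 2 '(': depth becomes 1
  Position 3 '(': depth becomes 2
  Position 4 ')': depth becomes 1
  Position 5 '(': depth becomes 2
  Position 6 '(': depth becomes 3
  Position 7 ')': depth becomes 2
  Position 8 '(': depth becomes 3
  Position 9 '(': depth becomes 4
  Position 10 '(': depth becomes 5
  Position 11 ')': depth becomes 4
  Position 12 ')': depth becomes 3
  Position 13 '(': depth becomes 4
  Position 14 '(': depth becomes 5
  Position 15 '(': depth becomes 6
  Position 16 '(': depth becomes 7
  Position 17 '(': depth becomes 8
  Position 18 ')': depth becomes 7
  Position 19 ')': depth becomes 6
  Position 20 ')': depth becomes 5
  Position 21 ')': depth becomes 4
  Position 22 ')': depth becomes 3
  Position 23 ')': depth becomes 2
  Position 24 ')': depth becomes 1
  Position 25 ')': depth becomes 0
Maximum depth reached: 8

8


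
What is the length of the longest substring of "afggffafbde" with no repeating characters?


Input: "afggffafbde"
Sliding window (track last position of each char):
  Position 0 ('a'): window [0,0] length 1 -- new best
  Position 1 ('f'): window [0,1] length 2 -- new best
  Position 2 ('g'): window [0,2] length 3 -- new best
  Position 3 ('g'): repeat (last at 2), move window start to 3
  Position 3 ('g'): window [3,3] length 1
  Position 4 ('f'): window [3,4] length 2
  Position 5 ('f'): repeat (last at 4), move window start to 5
  Position 5 ('f'): window [5,5] length 1
  Position 6 ('a'): window [5,6] length 2
  Position 7 ('f'): repeat (last at 5), move window start to 6
  Position 7 ('f'): window [6,7] length 2
  Position 8 ('b'): window [6,8] length 3
  Position 9 ('d'): window [6,9] length 4 -- new best
  Position 10 ('e'): window [6,10] length 5 -- new best
Longest substring with no repeats: "afbde" with length 5

5


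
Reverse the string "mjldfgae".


Input: mjldfgae
Reading characters right to left:
  Position 7: 'e'
  Position 6: 'a'
  Position 5: 'g'
  Position 4: 'f'
  Position 3: 'd'
  Position 2: 'l'
  Position 1: 'j'
  Position 0: 'm'
Reversed: eagfdljm

eagfdljm


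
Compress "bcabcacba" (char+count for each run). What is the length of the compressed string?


Input: bcabcacba
Runs:
  'b' x 1 => "b1"
  'c' x 1 => "c1"
  'a' x 1 => "a1"
  'b' x 1 => "b1"
  'c' x 1 => "c1"
  'a' x 1 => "a1"
  'c' x 1 => "c1"
  'b' x 1 => "b1"
  'a' x 1 => "a1"
Compressed: "b1c1a1b1c1a1c1b1a1"
Compressed length: 18

18


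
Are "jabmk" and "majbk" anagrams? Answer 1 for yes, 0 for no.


Strings: "jabmk", "majbk"
Sorted first:  abjkm
Sorted second: abjkm
Sorted forms match => anagrams

1


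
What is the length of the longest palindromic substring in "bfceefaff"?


Input: "bfceefaff"
Checking substrings for palindromes:
  [5:8] "faf" (len 3) => palindrome
  [3:5] "ee" (len 2) => palindrome
  [7:9] "ff" (len 2) => palindrome
Longest palindromic substring: "faf" with length 3

3


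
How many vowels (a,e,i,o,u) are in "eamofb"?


Input: eamofb
Checking each character:
  'e' at position 0: vowel (running total: 1)
  'a' at position 1: vowel (running total: 2)
  'm' at position 2: consonant
  'o' at position 3: vowel (running total: 3)
  'f' at position 4: consonant
  'b' at position 5: consonant
Total vowels: 3

3


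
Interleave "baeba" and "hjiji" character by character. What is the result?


Interleaving "baeba" and "hjiji":
  Position 0: 'b' from first, 'h' from second => "bh"
  Position 1: 'a' from first, 'j' from second => "aj"
  Position 2: 'e' from first, 'i' from second => "ei"
  Position 3: 'b' from first, 'j' from second => "bj"
  Position 4: 'a' from first, 'i' from second => "ai"
Result: bhajeibjai

bhajeibjai


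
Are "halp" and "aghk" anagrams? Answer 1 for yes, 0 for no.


Strings: "halp", "aghk"
Sorted first:  ahlp
Sorted second: aghk
Differ at position 1: 'h' vs 'g' => not anagrams

0


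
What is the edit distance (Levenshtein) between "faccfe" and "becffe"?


Computing edit distance: "faccfe" -> "becffe"
DP table:
           b    e    c    f    f    e
      0    1    2    3    4    5    6
  f   1    1    2    3    3    4    5
  a   2    2    2    3    4    4    5
  c   3    3    3    2    3    4    5
  c   4    4    4    3    3    4    5
  f   5    5    5    4    3    3    4
  e   6    6    5    5    4    4    3
Edit distance = dp[6][6] = 3

3


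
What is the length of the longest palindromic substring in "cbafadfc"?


Input: "cbafadfc"
Checking substrings for palindromes:
  [2:5] "afa" (len 3) => palindrome
Longest palindromic substring: "afa" with length 3

3


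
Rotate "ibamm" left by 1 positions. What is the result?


Input: "ibamm", rotate left by 1
First 1 characters: "i"
Remaining characters: "bamm"
Concatenate remaining + first: "bamm" + "i" = "bammi"

bammi


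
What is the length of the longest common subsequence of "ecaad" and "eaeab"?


LCS of "ecaad" and "eaeab"
DP table:
           e    a    e    a    b
      0    0    0    0    0    0
  e   0    1    1    1    1    1
  c   0    1    1    1    1    1
  a   0    1    2    2    2    2
  a   0    1    2    2    3    3
  d   0    1    2    2    3    3
LCS length = dp[5][5] = 3

3


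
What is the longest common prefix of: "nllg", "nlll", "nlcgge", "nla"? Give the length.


Words: nllg, nlll, nlcgge, nla
  Position 0: all 'n' => match
  Position 1: all 'l' => match
  Position 2: ('l', 'l', 'c', 'a') => mismatch, stop
LCP = "nl" (length 2)

2


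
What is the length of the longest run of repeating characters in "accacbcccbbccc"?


Input: "accacbcccbbccc"
Scanning for longest run:
  Position 1 ('c'): new char, reset run to 1
  Position 2 ('c'): continues run of 'c', length=2
  Position 3 ('a'): new char, reset run to 1
  Position 4 ('c'): new char, reset run to 1
  Position 5 ('b'): new char, reset run to 1
  Position 6 ('c'): new char, reset run to 1
  Position 7 ('c'): continues run of 'c', length=2
  Position 8 ('c'): continues run of 'c', length=3
  Position 9 ('b'): new char, reset run to 1
  Position 10 ('b'): continues run of 'b', length=2
  Position 11 ('c'): new char, reset run to 1
  Position 12 ('c'): continues run of 'c', length=2
  Position 13 ('c'): continues run of 'c', length=3
Longest run: 'c' with length 3

3


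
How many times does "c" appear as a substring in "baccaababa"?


Searching for "c" in "baccaababa"
Scanning each position:
  Position 0: "b" => no
  Position 1: "a" => no
  Position 2: "c" => MATCH
  Position 3: "c" => MATCH
  Position 4: "a" => no
  Position 5: "a" => no
  Position 6: "b" => no
  Position 7: "a" => no
  Position 8: "b" => no
  Position 9: "a" => no
Total occurrences: 2

2


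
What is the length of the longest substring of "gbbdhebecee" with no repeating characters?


Input: "gbbdhebecee"
Sliding window (track last position of each char):
  Position 0 ('g'): window [0,0] length 1 -- new best
  Position 1 ('b'): window [0,1] length 2 -- new best
  Position 2 ('b'): repeat (last at 1), move window start to 2
  Position 2 ('b'): window [2,2] length 1
  Position 3 ('d'): window [2,3] length 2
  Position 4 ('h'): window [2,4] length 3 -- new best
  Position 5 ('e'): window [2,5] length 4 -- new best
  Position 6 ('b'): repeat (last at 2), move window start to 3
  Position 6 ('b'): window [3,6] length 4
  Position 7 ('e'): repeat (last at 5), move window start to 6
  Position 7 ('e'): window [6,7] length 2
  Position 8 ('c'): window [6,8] length 3
  Position 9 ('e'): repeat (last at 7), move window start to 8
  Position 9 ('e'): window [8,9] length 2
  Position 10 ('e'): repeat (last at 9), move window start to 10
  Position 10 ('e'): window [10,10] length 1
Longest substring with no repeats: "bdhe" with length 4

4


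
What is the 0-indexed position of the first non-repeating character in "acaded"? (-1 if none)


Input: acaded
Character frequencies:
  'a': 2
  'c': 1
  'd': 2
  'e': 1
Scanning left to right for freq == 1:
  Position 0 ('a'): freq=2, skip
  Position 1 ('c'): unique! => answer = 1

1


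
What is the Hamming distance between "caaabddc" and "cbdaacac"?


Comparing "caaabddc" and "cbdaacac" position by position:
  Position 0: 'c' vs 'c' => same
  Position 1: 'a' vs 'b' => differ
  Position 2: 'a' vs 'd' => differ
  Position 3: 'a' vs 'a' => same
  Position 4: 'b' vs 'a' => differ
  Position 5: 'd' vs 'c' => differ
  Position 6: 'd' vs 'a' => differ
  Position 7: 'c' vs 'c' => same
Total differences (Hamming distance): 5

5


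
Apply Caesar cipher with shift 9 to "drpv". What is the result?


Caesar cipher: shift "drpv" by 9
  'd' (pos 3) + 9 = pos 12 = 'm'
  'r' (pos 17) + 9 = pos 0 = 'a'
  'p' (pos 15) + 9 = pos 24 = 'y'
  'v' (pos 21) + 9 = pos 4 = 'e'
Result: maye

maye


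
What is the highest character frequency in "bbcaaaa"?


Input: bbcaaaa
Character counts:
  'a': 4
  'b': 2
  'c': 1
Maximum frequency: 4

4


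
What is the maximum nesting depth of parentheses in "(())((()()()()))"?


Input: "(())((()()()()))"
Tracking depth:
  Position 0 '(': depth becomes 1
  Position 1 '(': depth becomes 2
  Position 2 ')': depth becomes 1
  Position 3 ')': depth becomes 0
  Position 4 '(': depth becomes 1
  Position 5 '(': depth becomes 2
  Position 6 '(': depth becomes 3
  Position 7 ')': depth becomes 2
  Position 8 '(': depth becomes 3
  Position 9 ')': depth becomes 2
  Position 10 '(': depth becomes 3
  Position 11 ')': depth becomes 2
  Position 12 '(': depth becomes 3
  Position 13 ')': depth becomes 2
  Position 14 ')': depth becomes 1
  Position 15 ')': depth becomes 0
Maximum depth reached: 3

3


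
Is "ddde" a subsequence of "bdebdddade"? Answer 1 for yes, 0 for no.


Check if "ddde" is a subsequence of "bdebdddade"
Greedy scan:
  Position 0 ('b'): no match needed
  Position 1 ('d'): matches sub[0] = 'd'
  Position 2 ('e'): no match needed
  Position 3 ('b'): no match needed
  Position 4 ('d'): matches sub[1] = 'd'
  Position 5 ('d'): matches sub[2] = 'd'
  Position 6 ('d'): no match needed
  Position 7 ('a'): no match needed
  Position 8 ('d'): no match needed
  Position 9 ('e'): matches sub[3] = 'e'
All 4 characters matched => is a subsequence

1


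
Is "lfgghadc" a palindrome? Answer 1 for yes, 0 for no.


Input: lfgghadc
Reversed: cdahggfl
  Compare pos 0 ('l') with pos 7 ('c'): MISMATCH
  Compare pos 1 ('f') with pos 6 ('d'): MISMATCH
  Compare pos 2 ('g') with pos 5 ('a'): MISMATCH
  Compare pos 3 ('g') with pos 4 ('h'): MISMATCH
Result: not a palindrome

0


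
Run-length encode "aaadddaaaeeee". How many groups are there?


Input: aaadddaaaeeee
Scanning for consecutive runs:
  Group 1: 'a' x 3 (positions 0-2)
  Group 2: 'd' x 3 (positions 3-5)
  Group 3: 'a' x 3 (positions 6-8)
  Group 4: 'e' x 4 (positions 9-12)
Total groups: 4

4


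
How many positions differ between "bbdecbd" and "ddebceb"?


Comparing "bbdecbd" and "ddebceb" position by position:
  Position 0: 'b' vs 'd' => DIFFER
  Position 1: 'b' vs 'd' => DIFFER
  Position 2: 'd' vs 'e' => DIFFER
  Position 3: 'e' vs 'b' => DIFFER
  Position 4: 'c' vs 'c' => same
  Position 5: 'b' vs 'e' => DIFFER
  Position 6: 'd' vs 'b' => DIFFER
Positions that differ: 6

6


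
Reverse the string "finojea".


Input: finojea
Reading characters right to left:
  Position 6: 'a'
  Position 5: 'e'
  Position 4: 'j'
  Position 3: 'o'
  Position 2: 'n'
  Position 1: 'i'
  Position 0: 'f'
Reversed: aejonif

aejonif


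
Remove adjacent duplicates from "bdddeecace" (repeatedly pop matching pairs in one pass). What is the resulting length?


Input: bdddeecace
Stack-based adjacent duplicate removal:
  Read 'b': push. Stack: b
  Read 'd': push. Stack: bd
  Read 'd': matches stack top 'd' => pop. Stack: b
  Read 'd': push. Stack: bd
  Read 'e': push. Stack: bde
  Read 'e': matches stack top 'e' => pop. Stack: bd
  Read 'c': push. Stack: bdc
  Read 'a': push. Stack: bdca
  Read 'c': push. Stack: bdcac
  Read 'e': push. Stack: bdcace
Final stack: "bdcace" (length 6)

6


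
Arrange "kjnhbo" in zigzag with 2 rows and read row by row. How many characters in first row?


Zigzag "kjnhbo" into 2 rows:
Placing characters:
  'k' => row 0
  'j' => row 1
  'n' => row 0
  'h' => row 1
  'b' => row 0
  'o' => row 1
Rows:
  Row 0: "knb"
  Row 1: "jho"
First row length: 3

3


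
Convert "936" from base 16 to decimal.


Input: "936" in base 16
Positional expansion:
  Digit '9' (value 9) x 16^2 = 2304
  Digit '3' (value 3) x 16^1 = 48
  Digit '6' (value 6) x 16^0 = 6
Sum = 2358

2358


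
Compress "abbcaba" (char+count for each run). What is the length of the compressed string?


Input: abbcaba
Runs:
  'a' x 1 => "a1"
  'b' x 2 => "b2"
  'c' x 1 => "c1"
  'a' x 1 => "a1"
  'b' x 1 => "b1"
  'a' x 1 => "a1"
Compressed: "a1b2c1a1b1a1"
Compressed length: 12

12


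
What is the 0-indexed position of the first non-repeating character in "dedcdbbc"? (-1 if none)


Input: dedcdbbc
Character frequencies:
  'b': 2
  'c': 2
  'd': 3
  'e': 1
Scanning left to right for freq == 1:
  Position 0 ('d'): freq=3, skip
  Position 1 ('e'): unique! => answer = 1

1


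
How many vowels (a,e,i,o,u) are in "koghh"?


Input: koghh
Checking each character:
  'k' at position 0: consonant
  'o' at position 1: vowel (running total: 1)
  'g' at position 2: consonant
  'h' at position 3: consonant
  'h' at position 4: consonant
Total vowels: 1

1


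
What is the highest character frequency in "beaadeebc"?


Input: beaadeebc
Character counts:
  'a': 2
  'b': 2
  'c': 1
  'd': 1
  'e': 3
Maximum frequency: 3

3


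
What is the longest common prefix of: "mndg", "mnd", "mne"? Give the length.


Words: mndg, mnd, mne
  Position 0: all 'm' => match
  Position 1: all 'n' => match
  Position 2: ('d', 'd', 'e') => mismatch, stop
LCP = "mn" (length 2)

2


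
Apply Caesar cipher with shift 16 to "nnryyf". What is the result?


Caesar cipher: shift "nnryyf" by 16
  'n' (pos 13) + 16 = pos 3 = 'd'
  'n' (pos 13) + 16 = pos 3 = 'd'
  'r' (pos 17) + 16 = pos 7 = 'h'
  'y' (pos 24) + 16 = pos 14 = 'o'
  'y' (pos 24) + 16 = pos 14 = 'o'
  'f' (pos 5) + 16 = pos 21 = 'v'
Result: ddhoov

ddhoov


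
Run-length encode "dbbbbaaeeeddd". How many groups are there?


Input: dbbbbaaeeeddd
Scanning for consecutive runs:
  Group 1: 'd' x 1 (positions 0-0)
  Group 2: 'b' x 4 (positions 1-4)
  Group 3: 'a' x 2 (positions 5-6)
  Group 4: 'e' x 3 (positions 7-9)
  Group 5: 'd' x 3 (positions 10-12)
Total groups: 5

5


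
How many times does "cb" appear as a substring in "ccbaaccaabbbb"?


Searching for "cb" in "ccbaaccaabbbb"
Scanning each position:
  Position 0: "cc" => no
  Position 1: "cb" => MATCH
  Position 2: "ba" => no
  Position 3: "aa" => no
  Position 4: "ac" => no
  Position 5: "cc" => no
  Position 6: "ca" => no
  Position 7: "aa" => no
  Position 8: "ab" => no
  Position 9: "bb" => no
  Position 10: "bb" => no
  Position 11: "bb" => no
Total occurrences: 1

1


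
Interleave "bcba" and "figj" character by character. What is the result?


Interleaving "bcba" and "figj":
  Position 0: 'b' from first, 'f' from second => "bf"
  Position 1: 'c' from first, 'i' from second => "ci"
  Position 2: 'b' from first, 'g' from second => "bg"
  Position 3: 'a' from first, 'j' from second => "aj"
Result: bfcibgaj

bfcibgaj


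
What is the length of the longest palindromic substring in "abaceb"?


Input: "abaceb"
Checking substrings for palindromes:
  [0:3] "aba" (len 3) => palindrome
Longest palindromic substring: "aba" with length 3

3


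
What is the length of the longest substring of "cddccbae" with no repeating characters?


Input: "cddccbae"
Sliding window (track last position of each char):
  Position 0 ('c'): window [0,0] length 1 -- new best
  Position 1 ('d'): window [0,1] length 2 -- new best
  Position 2 ('d'): repeat (last at 1), move window start to 2
  Position 2 ('d'): window [2,2] length 1
  Position 3 ('c'): window [2,3] length 2
  Position 4 ('c'): repeat (last at 3), move window start to 4
  Position 4 ('c'): window [4,4] length 1
  Position 5 ('b'): window [4,5] length 2
  Position 6 ('a'): window [4,6] length 3 -- new best
  Position 7 ('e'): window [4,7] length 4 -- new best
Longest substring with no repeats: "cbae" with length 4

4


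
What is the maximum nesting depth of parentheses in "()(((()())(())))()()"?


Input: "()(((()())(())))()()"
Tracking depth:
  Position 0 '(': depth becomes 1
  Position 1 ')': depth becomes 0
  Position 2 '(': depth becomes 1
  Position 3 '(': depth becomes 2
  Position 4 '(': depth becomes 3
  Position 5 '(': depth becomes 4
  Position 6 ')': depth becomes 3
  Position 7 '(': depth becomes 4
  Position 8 ')': depth becomes 3
  Position 9 ')': depth becomes 2
  Position 10 '(': depth becomes 3
  Position 11 '(': depth becomes 4
  Position 12 ')': depth becomes 3
  Position 13 ')': depth becomes 2
  Position 14 ')': depth becomes 1
  Position 15 ')': depth becomes 0
  Position 16 '(': depth becomes 1
  Position 17 ')': depth becomes 0
  Position 18 '(': depth becomes 1
  Position 19 ')': depth becomes 0
Maximum depth reached: 4

4


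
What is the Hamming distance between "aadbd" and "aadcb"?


Comparing "aadbd" and "aadcb" position by position:
  Position 0: 'a' vs 'a' => same
  Position 1: 'a' vs 'a' => same
  Position 2: 'd' vs 'd' => same
  Position 3: 'b' vs 'c' => differ
  Position 4: 'd' vs 'b' => differ
Total differences (Hamming distance): 2

2


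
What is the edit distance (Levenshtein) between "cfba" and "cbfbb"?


Computing edit distance: "cfba" -> "cbfbb"
DP table:
           c    b    f    b    b
      0    1    2    3    4    5
  c   1    0    1    2    3    4
  f   2    1    1    1    2    3
  b   3    2    1    2    1    2
  a   4    3    2    2    2    2
Edit distance = dp[4][5] = 2

2


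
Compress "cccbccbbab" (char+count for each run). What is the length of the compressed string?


Input: cccbccbbab
Runs:
  'c' x 3 => "c3"
  'b' x 1 => "b1"
  'c' x 2 => "c2"
  'b' x 2 => "b2"
  'a' x 1 => "a1"
  'b' x 1 => "b1"
Compressed: "c3b1c2b2a1b1"
Compressed length: 12

12


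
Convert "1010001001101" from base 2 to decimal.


Input: "1010001001101" in base 2
Positional expansion:
  Digit '1' (value 1) x 2^12 = 4096
  Digit '0' (value 0) x 2^11 = 0
  Digit '1' (value 1) x 2^10 = 1024
  Digit '0' (value 0) x 2^9 = 0
  Digit '0' (value 0) x 2^8 = 0
  Digit '0' (value 0) x 2^7 = 0
  Digit '1' (value 1) x 2^6 = 64
  Digit '0' (value 0) x 2^5 = 0
  Digit '0' (value 0) x 2^4 = 0
  Digit '1' (value 1) x 2^3 = 8
  Digit '1' (value 1) x 2^2 = 4
  Digit '0' (value 0) x 2^1 = 0
  Digit '1' (value 1) x 2^0 = 1
Sum = 5197

5197


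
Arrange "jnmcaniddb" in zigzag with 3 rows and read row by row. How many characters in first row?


Zigzag "jnmcaniddb" into 3 rows:
Placing characters:
  'j' => row 0
  'n' => row 1
  'm' => row 2
  'c' => row 1
  'a' => row 0
  'n' => row 1
  'i' => row 2
  'd' => row 1
  'd' => row 0
  'b' => row 1
Rows:
  Row 0: "jad"
  Row 1: "ncndb"
  Row 2: "mi"
First row length: 3

3


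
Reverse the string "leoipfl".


Input: leoipfl
Reading characters right to left:
  Position 6: 'l'
  Position 5: 'f'
  Position 4: 'p'
  Position 3: 'i'
  Position 2: 'o'
  Position 1: 'e'
  Position 0: 'l'
Reversed: lfpioel

lfpioel


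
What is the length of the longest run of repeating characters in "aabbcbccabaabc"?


Input: "aabbcbccabaabc"
Scanning for longest run:
  Position 1 ('a'): continues run of 'a', length=2
  Position 2 ('b'): new char, reset run to 1
  Position 3 ('b'): continues run of 'b', length=2
  Position 4 ('c'): new char, reset run to 1
  Position 5 ('b'): new char, reset run to 1
  Position 6 ('c'): new char, reset run to 1
  Position 7 ('c'): continues run of 'c', length=2
  Position 8 ('a'): new char, reset run to 1
  Position 9 ('b'): new char, reset run to 1
  Position 10 ('a'): new char, reset run to 1
  Position 11 ('a'): continues run of 'a', length=2
  Position 12 ('b'): new char, reset run to 1
  Position 13 ('c'): new char, reset run to 1
Longest run: 'a' with length 2

2


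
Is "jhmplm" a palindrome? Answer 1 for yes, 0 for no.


Input: jhmplm
Reversed: mlpmhj
  Compare pos 0 ('j') with pos 5 ('m'): MISMATCH
  Compare pos 1 ('h') with pos 4 ('l'): MISMATCH
  Compare pos 2 ('m') with pos 3 ('p'): MISMATCH
Result: not a palindrome

0


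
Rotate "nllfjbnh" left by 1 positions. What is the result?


Input: "nllfjbnh", rotate left by 1
First 1 characters: "n"
Remaining characters: "llfjbnh"
Concatenate remaining + first: "llfjbnh" + "n" = "llfjbnhn"

llfjbnhn


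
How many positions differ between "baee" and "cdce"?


Comparing "baee" and "cdce" position by position:
  Position 0: 'b' vs 'c' => DIFFER
  Position 1: 'a' vs 'd' => DIFFER
  Position 2: 'e' vs 'c' => DIFFER
  Position 3: 'e' vs 'e' => same
Positions that differ: 3

3


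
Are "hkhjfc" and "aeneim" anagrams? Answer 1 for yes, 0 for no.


Strings: "hkhjfc", "aeneim"
Sorted first:  cfhhjk
Sorted second: aeeimn
Differ at position 0: 'c' vs 'a' => not anagrams

0


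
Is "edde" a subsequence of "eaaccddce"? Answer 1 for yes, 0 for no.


Check if "edde" is a subsequence of "eaaccddce"
Greedy scan:
  Position 0 ('e'): matches sub[0] = 'e'
  Position 1 ('a'): no match needed
  Position 2 ('a'): no match needed
  Position 3 ('c'): no match needed
  Position 4 ('c'): no match needed
  Position 5 ('d'): matches sub[1] = 'd'
  Position 6 ('d'): matches sub[2] = 'd'
  Position 7 ('c'): no match needed
  Position 8 ('e'): matches sub[3] = 'e'
All 4 characters matched => is a subsequence

1


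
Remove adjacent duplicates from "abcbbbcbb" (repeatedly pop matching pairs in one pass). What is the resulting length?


Input: abcbbbcbb
Stack-based adjacent duplicate removal:
  Read 'a': push. Stack: a
  Read 'b': push. Stack: ab
  Read 'c': push. Stack: abc
  Read 'b': push. Stack: abcb
  Read 'b': matches stack top 'b' => pop. Stack: abc
  Read 'b': push. Stack: abcb
  Read 'c': push. Stack: abcbc
  Read 'b': push. Stack: abcbcb
  Read 'b': matches stack top 'b' => pop. Stack: abcbc
Final stack: "abcbc" (length 5)

5


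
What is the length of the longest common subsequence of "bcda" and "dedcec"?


LCS of "bcda" and "dedcec"
DP table:
           d    e    d    c    e    c
      0    0    0    0    0    0    0
  b   0    0    0    0    0    0    0
  c   0    0    0    0    1    1    1
  d   0    1    1    1    1    1    1
  a   0    1    1    1    1    1    1
LCS length = dp[4][6] = 1

1


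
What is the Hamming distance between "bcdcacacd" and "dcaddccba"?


Comparing "bcdcacacd" and "dcaddccba" position by position:
  Position 0: 'b' vs 'd' => differ
  Position 1: 'c' vs 'c' => same
  Position 2: 'd' vs 'a' => differ
  Position 3: 'c' vs 'd' => differ
  Position 4: 'a' vs 'd' => differ
  Position 5: 'c' vs 'c' => same
  Position 6: 'a' vs 'c' => differ
  Position 7: 'c' vs 'b' => differ
  Position 8: 'd' vs 'a' => differ
Total differences (Hamming distance): 7

7


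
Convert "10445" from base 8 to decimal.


Input: "10445" in base 8
Positional expansion:
  Digit '1' (value 1) x 8^4 = 4096
  Digit '0' (value 0) x 8^3 = 0
  Digit '4' (value 4) x 8^2 = 256
  Digit '4' (value 4) x 8^1 = 32
  Digit '5' (value 5) x 8^0 = 5
Sum = 4389

4389


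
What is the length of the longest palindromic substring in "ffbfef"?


Input: "ffbfef"
Checking substrings for palindromes:
  [1:4] "fbf" (len 3) => palindrome
  [3:6] "fef" (len 3) => palindrome
  [0:2] "ff" (len 2) => palindrome
Longest palindromic substring: "fbf" with length 3

3


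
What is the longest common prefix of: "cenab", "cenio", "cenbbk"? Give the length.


Words: cenab, cenio, cenbbk
  Position 0: all 'c' => match
  Position 1: all 'e' => match
  Position 2: all 'n' => match
  Position 3: ('a', 'i', 'b') => mismatch, stop
LCP = "cen" (length 3)

3


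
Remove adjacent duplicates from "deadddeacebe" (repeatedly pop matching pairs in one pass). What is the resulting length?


Input: deadddeacebe
Stack-based adjacent duplicate removal:
  Read 'd': push. Stack: d
  Read 'e': push. Stack: de
  Read 'a': push. Stack: dea
  Read 'd': push. Stack: dead
  Read 'd': matches stack top 'd' => pop. Stack: dea
  Read 'd': push. Stack: dead
  Read 'e': push. Stack: deade
  Read 'a': push. Stack: deadea
  Read 'c': push. Stack: deadeac
  Read 'e': push. Stack: deadeace
  Read 'b': push. Stack: deadeaceb
  Read 'e': push. Stack: deadeacebe
Final stack: "deadeacebe" (length 10)

10


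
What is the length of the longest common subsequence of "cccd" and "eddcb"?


LCS of "cccd" and "eddcb"
DP table:
           e    d    d    c    b
      0    0    0    0    0    0
  c   0    0    0    0    1    1
  c   0    0    0    0    1    1
  c   0    0    0    0    1    1
  d   0    0    1    1    1    1
LCS length = dp[4][5] = 1

1


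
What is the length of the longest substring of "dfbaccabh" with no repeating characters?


Input: "dfbaccabh"
Sliding window (track last position of each char):
  Position 0 ('d'): window [0,0] length 1 -- new best
  Position 1 ('f'): window [0,1] length 2 -- new best
  Position 2 ('b'): window [0,2] length 3 -- new best
  Position 3 ('a'): window [0,3] length 4 -- new best
  Position 4 ('c'): window [0,4] length 5 -- new best
  Position 5 ('c'): repeat (last at 4), move window start to 5
  Position 5 ('c'): window [5,5] length 1
  Position 6 ('a'): window [5,6] length 2
  Position 7 ('b'): window [5,7] length 3
  Position 8 ('h'): window [5,8] length 4
Longest substring with no repeats: "dfbac" with length 5

5


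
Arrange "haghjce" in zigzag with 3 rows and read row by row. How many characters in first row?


Zigzag "haghjce" into 3 rows:
Placing characters:
  'h' => row 0
  'a' => row 1
  'g' => row 2
  'h' => row 1
  'j' => row 0
  'c' => row 1
  'e' => row 2
Rows:
  Row 0: "hj"
  Row 1: "ahc"
  Row 2: "ge"
First row length: 2

2


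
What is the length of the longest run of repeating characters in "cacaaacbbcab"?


Input: "cacaaacbbcab"
Scanning for longest run:
  Position 1 ('a'): new char, reset run to 1
  Position 2 ('c'): new char, reset run to 1
  Position 3 ('a'): new char, reset run to 1
  Position 4 ('a'): continues run of 'a', length=2
  Position 5 ('a'): continues run of 'a', length=3
  Position 6 ('c'): new char, reset run to 1
  Position 7 ('b'): new char, reset run to 1
  Position 8 ('b'): continues run of 'b', length=2
  Position 9 ('c'): new char, reset run to 1
  Position 10 ('a'): new char, reset run to 1
  Position 11 ('b'): new char, reset run to 1
Longest run: 'a' with length 3

3


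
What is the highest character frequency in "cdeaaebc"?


Input: cdeaaebc
Character counts:
  'a': 2
  'b': 1
  'c': 2
  'd': 1
  'e': 2
Maximum frequency: 2

2


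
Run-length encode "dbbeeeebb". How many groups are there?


Input: dbbeeeebb
Scanning for consecutive runs:
  Group 1: 'd' x 1 (positions 0-0)
  Group 2: 'b' x 2 (positions 1-2)
  Group 3: 'e' x 4 (positions 3-6)
  Group 4: 'b' x 2 (positions 7-8)
Total groups: 4

4


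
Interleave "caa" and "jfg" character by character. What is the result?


Interleaving "caa" and "jfg":
  Position 0: 'c' from first, 'j' from second => "cj"
  Position 1: 'a' from first, 'f' from second => "af"
  Position 2: 'a' from first, 'g' from second => "ag"
Result: cjafag

cjafag


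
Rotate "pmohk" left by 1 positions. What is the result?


Input: "pmohk", rotate left by 1
First 1 characters: "p"
Remaining characters: "mohk"
Concatenate remaining + first: "mohk" + "p" = "mohkp"

mohkp


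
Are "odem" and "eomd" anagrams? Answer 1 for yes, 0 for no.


Strings: "odem", "eomd"
Sorted first:  demo
Sorted second: demo
Sorted forms match => anagrams

1


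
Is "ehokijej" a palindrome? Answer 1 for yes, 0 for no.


Input: ehokijej
Reversed: jejikohe
  Compare pos 0 ('e') with pos 7 ('j'): MISMATCH
  Compare pos 1 ('h') with pos 6 ('e'): MISMATCH
  Compare pos 2 ('o') with pos 5 ('j'): MISMATCH
  Compare pos 3 ('k') with pos 4 ('i'): MISMATCH
Result: not a palindrome

0


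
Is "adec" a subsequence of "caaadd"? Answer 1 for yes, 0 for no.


Check if "adec" is a subsequence of "caaadd"
Greedy scan:
  Position 0 ('c'): no match needed
  Position 1 ('a'): matches sub[0] = 'a'
  Position 2 ('a'): no match needed
  Position 3 ('a'): no match needed
  Position 4 ('d'): matches sub[1] = 'd'
  Position 5 ('d'): no match needed
Only matched 2/4 characters => not a subsequence

0


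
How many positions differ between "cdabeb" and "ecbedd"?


Comparing "cdabeb" and "ecbedd" position by position:
  Position 0: 'c' vs 'e' => DIFFER
  Position 1: 'd' vs 'c' => DIFFER
  Position 2: 'a' vs 'b' => DIFFER
  Position 3: 'b' vs 'e' => DIFFER
  Position 4: 'e' vs 'd' => DIFFER
  Position 5: 'b' vs 'd' => DIFFER
Positions that differ: 6

6


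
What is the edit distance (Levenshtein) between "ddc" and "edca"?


Computing edit distance: "ddc" -> "edca"
DP table:
           e    d    c    a
      0    1    2    3    4
  d   1    1    1    2    3
  d   2    2    1    2    3
  c   3    3    2    1    2
Edit distance = dp[3][4] = 2

2


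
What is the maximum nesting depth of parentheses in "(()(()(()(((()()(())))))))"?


Input: "(()(()(()(((()()(())))))))"
Tracking depth:
  Position 0 '(': depth becomes 1
  Position 1 '(': depth becomes 2
  Position 2 ')': depth becomes 1
  Position 3 '(': depth becomes 2
  Position 4 '(': depth becomes 3
  Position 5 ')': depth becomes 2
  Position 6 '(': depth becomes 3
  Position 7 '(': depth becomes 4
  Position 8 ')': depth becomes 3
  Position 9 '(': depth becomes 4
  Position 10 '(': depth becomes 5
  Position 11 '(': depth becomes 6
  Position 12 '(': depth becomes 7
  Position 13 ')': depth becomes 6
  Position 14 '(': depth becomes 7
  Position 15 ')': depth becomes 6
  Position 16 '(': depth becomes 7
  Position 17 '(': depth becomes 8
  Position 18 ')': depth becomes 7
  Position 19 ')': depth becomes 6
  Position 20 ')': depth becomes 5
  Position 21 ')': depth becomes 4
  Position 22 ')': depth becomes 3
  Position 23 ')': depth becomes 2
  Position 24 ')': depth becomes 1
  Position 25 ')': depth becomes 0
Maximum depth reached: 8

8


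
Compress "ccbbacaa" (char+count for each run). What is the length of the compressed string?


Input: ccbbacaa
Runs:
  'c' x 2 => "c2"
  'b' x 2 => "b2"
  'a' x 1 => "a1"
  'c' x 1 => "c1"
  'a' x 2 => "a2"
Compressed: "c2b2a1c1a2"
Compressed length: 10

10


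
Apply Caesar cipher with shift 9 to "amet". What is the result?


Caesar cipher: shift "amet" by 9
  'a' (pos 0) + 9 = pos 9 = 'j'
  'm' (pos 12) + 9 = pos 21 = 'v'
  'e' (pos 4) + 9 = pos 13 = 'n'
  't' (pos 19) + 9 = pos 2 = 'c'
Result: jvnc

jvnc


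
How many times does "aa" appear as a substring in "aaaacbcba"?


Searching for "aa" in "aaaacbcba"
Scanning each position:
  Position 0: "aa" => MATCH
  Position 1: "aa" => MATCH
  Position 2: "aa" => MATCH
  Position 3: "ac" => no
  Position 4: "cb" => no
  Position 5: "bc" => no
  Position 6: "cb" => no
  Position 7: "ba" => no
Total occurrences: 3

3


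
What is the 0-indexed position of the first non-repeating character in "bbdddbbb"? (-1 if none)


Input: bbdddbbb
Character frequencies:
  'b': 5
  'd': 3
Scanning left to right for freq == 1:
  Position 0 ('b'): freq=5, skip
  Position 1 ('b'): freq=5, skip
  Position 2 ('d'): freq=3, skip
  Position 3 ('d'): freq=3, skip
  Position 4 ('d'): freq=3, skip
  Position 5 ('b'): freq=5, skip
  Position 6 ('b'): freq=5, skip
  Position 7 ('b'): freq=5, skip
  No unique character found => answer = -1

-1
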